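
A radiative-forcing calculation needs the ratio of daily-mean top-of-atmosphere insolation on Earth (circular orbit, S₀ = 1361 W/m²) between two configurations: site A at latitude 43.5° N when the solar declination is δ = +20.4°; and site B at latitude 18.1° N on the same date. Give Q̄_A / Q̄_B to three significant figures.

— Configuration A (φ=+43.5°):
cos H₀ = −tan(+43.5°) tan(+20.400°) = -0.3529, H₀ = 1.9315 rad.
Bracket: H₀ sin φ sin δ + cos φ cos δ sin H₀ = 1.9315×0.68835×0.34857 + 0.72537×0.93728×0.93565 = 0.463441 + 0.636125 = 1.099566.
Q̄ = (S₀/π) × [bracket] = (1361/π) × 1.099566 = 476.35 W/m².
— Configuration B (φ=+18.1°):
cos H₀ = −tan(+18.1°) tan(+20.400°) = -0.1216, H₀ = 1.6927 rad.
Bracket: H₀ sin φ sin δ + cos φ cos δ sin H₀ = 1.6927×0.31068×0.34857 + 0.95052×0.93728×0.99258 = 0.183309 + 0.884293 = 1.067602.
Q̄ = (S₀/π) × [bracket] = (1361/π) × 1.067602 = 462.51 W/m².
Ratio Q̄_A / Q̄_B = 476.35 / 462.51 = 1.030.

Q̄_A / Q̄_B ≈ 1.03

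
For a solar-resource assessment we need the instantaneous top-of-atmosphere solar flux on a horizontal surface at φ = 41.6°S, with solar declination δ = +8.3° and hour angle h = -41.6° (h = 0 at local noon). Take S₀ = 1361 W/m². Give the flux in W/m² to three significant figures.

623 W/m²

cos θ_z = sin φ sin δ + cos φ cos δ cos h = -0.095842 + 0.553345 = 0.457503.
Flux = S₀ · cos θ_z = 1361 × 0.457503 = 622.7 W/m².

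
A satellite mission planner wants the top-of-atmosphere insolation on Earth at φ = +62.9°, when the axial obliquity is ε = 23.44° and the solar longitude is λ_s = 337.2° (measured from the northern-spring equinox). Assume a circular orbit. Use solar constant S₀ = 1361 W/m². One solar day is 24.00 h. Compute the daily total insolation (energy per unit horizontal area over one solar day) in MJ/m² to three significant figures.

9.57 MJ/m²

Solar declination: sin δ = sin ε · sin λ_s = sin 23.44° × sin 337.2° = -0.15415, so δ = -8.867°.
cos H₀ = −tan(+62.9°) tan(-8.867°) = 0.3049, H₀ = 1.2610 rad.
Bracket: H₀ sin φ sin δ + cos φ cos δ sin H₀ = 1.2610×0.89021×-0.15415 + 0.45554×0.98805×0.95239 = -0.173042 + 0.428667 = 0.255625.
Q̄ = (S₀/π) × [bracket] = (1361/π) × 0.255625 = 110.74 W/m².
Daily total = Q̄ × 24.00 h × 3600 s/h = 110.74 × 24.00 × 3600 / 10⁶ = 9.568 MJ/m².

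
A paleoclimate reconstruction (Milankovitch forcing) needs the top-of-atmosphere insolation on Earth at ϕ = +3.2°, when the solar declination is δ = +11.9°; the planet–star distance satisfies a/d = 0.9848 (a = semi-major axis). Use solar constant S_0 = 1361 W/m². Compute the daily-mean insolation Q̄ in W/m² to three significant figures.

Q̄ ≈ 418 W/m²

cos h₀ = −tan(+3.2°) tan(+11.900°) = -0.0118, h₀ = 1.5826 rad.
Bracket: h₀ sin ϕ sin δ + cos ϕ cos δ sin h₀ = 1.5826×0.05582×0.20620 + 0.99844×0.97851×0.99993 = 0.018216 + 0.976915 = 0.995131.
Inverse-square distance factor (a/d)² = 0.9848² = 0.969831.
Q̄ = (S_0/π) × 0.969831 × [bracket] = (1361/π) × 0.969831 × 0.995131 = 418.1 W/m².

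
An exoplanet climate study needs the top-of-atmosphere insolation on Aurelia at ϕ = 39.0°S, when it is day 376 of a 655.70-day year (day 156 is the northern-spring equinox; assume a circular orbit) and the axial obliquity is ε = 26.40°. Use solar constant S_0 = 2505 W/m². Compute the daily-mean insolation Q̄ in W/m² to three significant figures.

Q̄ ≈ 304 W/m²

Solar longitude: L_s = 360° × (376 − 156)/655.70 = 120.787°.
sin δ = sin 26.40° × sin 120.787° = 0.38198, so δ = +22.456°.
cos h₀ = −tan(-39.0°) tan(+22.456°) = 0.3347, h₀ = 1.2295 rad.
Bracket: h₀ sin ϕ sin δ + cos ϕ cos δ sin h₀ = 1.2295×-0.62932×0.38198 + 0.77715×0.92417×0.94233 = -0.295557 + 0.676799 = 0.381242.
Q̄ = (S_0/π) × [bracket] = (2505/π) × 0.381242 = 304.0 W/m².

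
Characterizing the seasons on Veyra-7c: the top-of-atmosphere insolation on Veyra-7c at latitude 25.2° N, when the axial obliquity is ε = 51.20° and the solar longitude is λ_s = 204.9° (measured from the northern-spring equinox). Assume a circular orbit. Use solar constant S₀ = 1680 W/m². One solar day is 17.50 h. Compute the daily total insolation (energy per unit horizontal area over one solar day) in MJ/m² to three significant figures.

Solar declination: sin δ = sin ε · sin λ_s = sin 51.20° × sin 204.9° = -0.32813, so δ = -19.155°.
cos H₀ = −tan(+25.2°) tan(-19.155°) = 0.1635, H₀ = 1.4066 rad.
Bracket: H₀ sin φ sin δ + cos φ cos δ sin H₀ = 1.4066×0.42578×-0.32813 + 0.90483×0.94463×0.98655 = -0.196518 + 0.843233 = 0.646715.
Q̄ = (S₀/π) × [bracket] = (1680/π) × 0.646715 = 345.84 W/m².
Daily total = Q̄ × 17.50 h × 3600 s/h = 345.84 × 17.50 × 3600 / 10⁶ = 21.79 MJ/m².

21.8 MJ/m²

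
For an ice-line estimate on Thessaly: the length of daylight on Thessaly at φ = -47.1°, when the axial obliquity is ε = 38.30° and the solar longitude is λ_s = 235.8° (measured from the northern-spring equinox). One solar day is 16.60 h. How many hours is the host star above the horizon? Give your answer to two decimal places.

Solar declination: sin δ = sin ε · sin λ_s = sin 38.30° × sin 235.8° = -0.51261, so δ = -30.838°.
cos H₀ = −tan φ · tan δ = −tan(-47.1°) × tan(-30.838°) = -0.6425, so H₀ = 2.2685 rad = 129.98°.
Daylight = 2H₀/(2π) × 16.60 h = (2.2685/π) × 16.60 = 11.99 h.

11.99 h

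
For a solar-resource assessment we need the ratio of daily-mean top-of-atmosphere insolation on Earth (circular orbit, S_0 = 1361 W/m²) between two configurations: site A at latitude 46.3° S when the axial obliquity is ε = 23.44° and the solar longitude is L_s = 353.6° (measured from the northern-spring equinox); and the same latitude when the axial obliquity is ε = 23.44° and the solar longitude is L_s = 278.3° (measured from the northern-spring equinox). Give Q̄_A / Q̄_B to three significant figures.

— Configuration A (ϕ=-46.3°):
Solar declination: sin δ = sin ε · sin L_s = sin 23.44° × sin 353.6° = -0.04434, so δ = -2.541°.
cos h₀ = −tan(-46.3°) tan(-2.541°) = -0.0464, h₀ = 1.6173 rad.
Bracket: h₀ sin ϕ sin δ + cos ϕ cos δ sin h₀ = 1.6173×-0.72297×-0.04434 + 0.69088×0.99902×0.99892 = 0.051845 + 0.689458 = 0.741303.
Q̄ = (S_0/π) × [bracket] = (1361/π) × 0.741303 = 321.15 W/m².
— Configuration B (ϕ=-46.3°):
Solar declination: sin δ = sin ε · sin L_s = sin 23.44° × sin 278.3° = -0.39362, so δ = -23.180°.
cos h₀ = −tan(-46.3°) tan(-23.180°) = -0.4481, h₀ = 2.0354 rad.
Bracket: h₀ sin ϕ sin δ + cos ϕ cos δ sin h₀ = 2.0354×-0.72297×-0.39362 + 0.69088×0.91927×0.89400 = 0.579225 + 0.567784 = 1.147009.
Q̄ = (S_0/π) × [bracket] = (1361/π) × 1.147009 = 496.91 W/m².
Ratio Q̄_A / Q̄_B = 321.15 / 496.91 = 0.6463.

Q̄_A / Q̄_B ≈ 0.646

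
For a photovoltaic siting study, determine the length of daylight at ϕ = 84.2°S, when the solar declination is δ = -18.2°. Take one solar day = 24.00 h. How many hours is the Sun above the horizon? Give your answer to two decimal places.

24.00 h

Sunrise equation: cos h₀ = −tan ϕ · tan δ = -3.2368 ≤ −1, so the Sun never sets (polar day) and h₀ = π.
Daylight = 2h₀/(2π) × 24.00 h = (3.1416/π) × 24.00 = 24.00 h.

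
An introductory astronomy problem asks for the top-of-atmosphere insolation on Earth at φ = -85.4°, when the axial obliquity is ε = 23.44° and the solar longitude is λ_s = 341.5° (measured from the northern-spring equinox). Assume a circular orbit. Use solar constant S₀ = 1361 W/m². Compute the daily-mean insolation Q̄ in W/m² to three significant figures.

Solar declination: sin δ = sin ε · sin λ_s = sin 23.44° × sin 341.5° = -0.12622, so δ = -7.251°.
cos H₀ = −tan(-85.4°) tan(-7.251°) = -1.5814 ≤ −1 ⇒ polar day, H₀ = π.
Bracket: H₀ sin φ sin δ + cos φ cos δ sin H₀ = 3.1416×-0.99678×-0.12622 + 0.08020×0.99200×0.00000 = 0.395256 + 0.000000 = 0.395256.
Q̄ = (S₀/π) × [bracket] = (1361/π) × 0.395256 = 171.2 W/m².

Q̄ ≈ 171 W/m²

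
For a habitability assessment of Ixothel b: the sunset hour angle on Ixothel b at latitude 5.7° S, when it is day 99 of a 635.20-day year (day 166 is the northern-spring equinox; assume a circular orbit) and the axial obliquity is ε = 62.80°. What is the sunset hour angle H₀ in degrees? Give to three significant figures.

Solar longitude: λ_s = 360° × (99 − 166)/635.20 = -37.972°, i.e. -37.972° + 360° = 322.028°.
sin δ = sin 62.80° × sin 322.028° = -0.54724, so δ = -33.178°.
cos H₀ = −tan φ · tan δ = −tan(-5.7°) × tan(-33.178°) = -0.0653, so H₀ = 1.6361 rad = 93.74°.

H₀ = 93.7°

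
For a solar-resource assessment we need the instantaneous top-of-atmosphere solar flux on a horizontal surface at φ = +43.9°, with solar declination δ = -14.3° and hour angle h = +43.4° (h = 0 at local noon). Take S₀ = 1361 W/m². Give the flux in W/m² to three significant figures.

457 W/m²

cos θ_z = sin φ sin δ + cos φ cos δ cos h = -0.171270 + 0.507313 = 0.336043.
Flux = S₀ · cos θ_z = 1361 × 0.336043 = 457.4 W/m².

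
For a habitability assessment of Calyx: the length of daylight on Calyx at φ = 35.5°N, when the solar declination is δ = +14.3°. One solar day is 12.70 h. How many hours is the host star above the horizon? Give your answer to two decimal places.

cos H₀ = −tan φ · tan δ = −tan(+35.5°) × tan(+14.300°) = -0.1818, so H₀ = 1.7536 rad = 100.48°.
Daylight = 2H₀/(2π) × 12.70 h = (1.7536/π) × 12.70 = 7.09 h.

7.09 h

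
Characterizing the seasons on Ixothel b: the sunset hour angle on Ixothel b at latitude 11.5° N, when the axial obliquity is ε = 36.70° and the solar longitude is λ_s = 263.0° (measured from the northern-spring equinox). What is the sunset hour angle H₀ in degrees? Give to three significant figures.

Solar declination: sin δ = sin ε · sin λ_s = sin 36.70° × sin 263.0° = -0.59317, so δ = -36.382°.
cos H₀ = −tan φ · tan δ = −tan(+11.5°) × tan(-36.382°) = 0.1499, so H₀ = 1.4203 rad = 81.38°.

H₀ = 81.4°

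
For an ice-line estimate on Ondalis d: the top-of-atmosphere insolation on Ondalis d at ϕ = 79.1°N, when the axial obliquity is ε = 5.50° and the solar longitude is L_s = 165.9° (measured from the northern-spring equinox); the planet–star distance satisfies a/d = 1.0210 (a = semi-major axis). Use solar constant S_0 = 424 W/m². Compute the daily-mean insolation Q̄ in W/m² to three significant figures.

Solar declination: sin δ = sin ε · sin L_s = sin 5.50° × sin 165.9° = 0.02335, so δ = +1.338°.
cos h₀ = −tan(+79.1°) tan(+1.338°) = -0.1213, h₀ = 1.6924 rad.
Bracket: h₀ sin ϕ sin δ + cos ϕ cos δ sin h₀ = 1.6924×0.98196×0.02335 + 0.18910×0.99973×0.99262 = 0.038805 + 0.187654 = 0.226459.
Inverse-square distance factor (a/d)² = 1.0210² = 1.042441.
Q̄ = (S_0/π) × 1.042441 × [bracket] = (424/π) × 1.042441 × 0.226459 = 31.86 W/m².

Q̄ ≈ 31.9 W/m²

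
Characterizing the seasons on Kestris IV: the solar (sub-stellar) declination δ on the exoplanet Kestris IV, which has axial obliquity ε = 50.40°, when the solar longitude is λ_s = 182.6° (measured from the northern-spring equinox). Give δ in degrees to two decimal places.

sin δ = sin ε · sin λ_s = sin 50.40° × sin 182.6° = -0.034953.
δ = arcsin(-0.034953) = -2.00°.

δ = -2.00°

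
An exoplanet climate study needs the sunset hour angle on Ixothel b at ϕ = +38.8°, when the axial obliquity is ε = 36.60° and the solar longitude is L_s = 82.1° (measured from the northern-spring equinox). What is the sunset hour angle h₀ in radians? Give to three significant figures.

Solar declination: sin δ = sin ε · sin L_s = sin 36.60° × sin 82.1° = 0.59057, so δ = +36.197°.
cos h₀ = −tan ϕ · tan δ = −tan(+38.8°) × tan(+36.197°) = -0.5884, so h₀ = 2.1999 rad = 126.04°.

h₀ = 2.20 rad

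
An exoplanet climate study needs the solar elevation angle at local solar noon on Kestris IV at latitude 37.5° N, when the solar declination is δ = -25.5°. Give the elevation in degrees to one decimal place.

At local noon the hour angle is zero, so the zenith angle equals |φ − δ| = |+37.5° − (-25.500°)| = 63.000°.
Elevation = 90° − 63.000° = 27.0°.

27.0°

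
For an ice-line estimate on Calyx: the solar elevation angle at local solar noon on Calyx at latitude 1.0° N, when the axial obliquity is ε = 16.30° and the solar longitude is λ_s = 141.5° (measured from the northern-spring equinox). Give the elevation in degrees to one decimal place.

80.9°

Solar declination: sin δ = sin ε · sin λ_s = sin 16.30° × sin 141.5° = 0.17472, so δ = +10.062°.
At local noon the hour angle is zero, so the zenith angle equals |φ − δ| = |+1.0° − (+10.062°)| = 9.062°.
Elevation = 90° − 9.062° = 80.9°.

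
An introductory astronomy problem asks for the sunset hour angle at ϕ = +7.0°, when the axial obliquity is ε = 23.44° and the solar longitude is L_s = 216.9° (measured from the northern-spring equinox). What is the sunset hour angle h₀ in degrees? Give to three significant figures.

Solar declination: sin δ = sin ε · sin L_s = sin 23.44° × sin 216.9° = -0.23884, so δ = -13.818°.
cos h₀ = −tan ϕ · tan δ = −tan(+7.0°) × tan(-13.818°) = 0.0302, so h₀ = 1.5406 rad = 88.27°.

h₀ = 88.3°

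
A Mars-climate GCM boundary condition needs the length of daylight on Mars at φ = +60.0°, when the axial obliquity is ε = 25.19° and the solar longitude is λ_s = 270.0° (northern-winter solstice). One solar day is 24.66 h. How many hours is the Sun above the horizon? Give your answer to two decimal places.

Solar declination: sin δ = sin ε · sin λ_s = sin 25.19° × sin 270.0° = -0.42562, so δ = -25.190°.
cos H₀ = −tan φ · tan δ = −tan(+60.0°) × tan(-25.190°) = 0.8147, so H₀ = 0.6186 rad = 35.45°.
Daylight = 2H₀/(2π) × 24.66 h = (0.6186/π) × 24.66 = 4.86 h.

4.86 h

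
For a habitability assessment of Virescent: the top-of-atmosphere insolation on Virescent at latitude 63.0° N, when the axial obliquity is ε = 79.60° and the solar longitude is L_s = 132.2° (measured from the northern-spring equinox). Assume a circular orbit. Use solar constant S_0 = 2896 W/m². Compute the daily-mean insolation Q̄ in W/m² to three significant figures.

Q̄ ≈ 1.88e+03 W/m²

Solar declination: sin δ = sin ε · sin L_s = sin 79.60° × sin 132.2° = 0.72863, so δ = +46.772°.
cos h₀ = −tan(+63.0°) tan(+46.772°) = -2.0879 ≤ −1 ⇒ polar day, h₀ = π.
Bracket: h₀ sin ϕ sin δ + cos ϕ cos δ sin h₀ = 3.1416×0.89101×0.72863 + 0.45399×0.68490×0.00000 = 2.039579 + 0.000000 = 2.039579.
Q̄ = (S_0/π) × [bracket] = (2896/π) × 2.039579 = 1880 W/m².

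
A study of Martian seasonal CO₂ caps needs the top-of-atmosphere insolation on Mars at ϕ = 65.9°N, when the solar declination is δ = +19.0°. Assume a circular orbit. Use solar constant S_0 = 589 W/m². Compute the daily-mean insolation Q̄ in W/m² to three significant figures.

cos h₀ = −tan(+65.9°) tan(+19.000°) = -0.7698, h₀ = 2.4493 rad.
Bracket: h₀ sin ϕ sin δ + cos ϕ cos δ sin h₀ = 2.4493×0.91283×0.32557 + 0.40833×0.94552×0.63834 = 0.727908 + 0.246453 = 0.974361.
Q̄ = (S_0/π) × [bracket] = (589/π) × 0.974361 = 182.7 W/m².

Q̄ ≈ 183 W/m²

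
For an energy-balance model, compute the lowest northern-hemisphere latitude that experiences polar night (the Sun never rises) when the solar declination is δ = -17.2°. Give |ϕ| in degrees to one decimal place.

|ϕ| = 72.8°

Polar night requires cos h₀ = −tan ϕ tan δ ≥ 1, i.e. tan ϕ tan δ ≤ −1.
The boundary is |tan ϕ| · |tan δ| = 1, so |ϕ| = 90° − |δ| = 90° − 17.2° = 72.8° in the northern hemisphere.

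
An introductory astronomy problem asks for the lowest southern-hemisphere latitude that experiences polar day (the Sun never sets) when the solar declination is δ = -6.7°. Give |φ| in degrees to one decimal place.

Polar day requires cos H₀ = −tan φ tan δ ≤ −1, i.e. tan φ tan δ ≥ 1.
The boundary is |tan φ| · |tan δ| = 1, so |φ| = 90° − |δ| = 90° − 6.7° = 83.3° in the southern hemisphere.

|φ| = 83.3°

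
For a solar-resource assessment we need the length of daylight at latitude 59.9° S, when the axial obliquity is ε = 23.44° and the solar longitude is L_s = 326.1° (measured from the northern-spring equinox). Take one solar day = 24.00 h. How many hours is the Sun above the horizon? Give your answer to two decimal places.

Solar declination: sin δ = sin ε · sin L_s = sin 23.44° × sin 326.1° = -0.22186, so δ = -12.819°.
cos h₀ = −tan ϕ · tan δ = −tan(-59.9°) × tan(-12.819°) = -0.3925, so h₀ = 1.9742 rad = 113.11°.
Daylight = 2h₀/(2π) × 24.00 h = (1.9742/π) × 24.00 = 15.08 h.

15.08 h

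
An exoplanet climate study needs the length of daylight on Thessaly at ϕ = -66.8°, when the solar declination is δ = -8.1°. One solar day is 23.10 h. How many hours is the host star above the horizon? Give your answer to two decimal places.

14.04 h

cos h₀ = −tan ϕ · tan δ = −tan(-66.8°) × tan(-8.100°) = -0.3321, so h₀ = 1.9093 rad = 109.39°.
Daylight = 2h₀/(2π) × 23.10 h = (1.9093/π) × 23.10 = 14.04 h.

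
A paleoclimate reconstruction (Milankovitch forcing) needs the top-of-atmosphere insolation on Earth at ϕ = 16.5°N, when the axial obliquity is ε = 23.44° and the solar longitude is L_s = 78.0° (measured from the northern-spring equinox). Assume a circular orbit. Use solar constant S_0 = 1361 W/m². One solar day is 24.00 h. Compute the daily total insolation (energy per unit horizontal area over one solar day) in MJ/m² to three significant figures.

39.8 MJ/m²

Solar declination: sin δ = sin ε · sin L_s = sin 23.44° × sin 78.0° = 0.38910, so δ = +22.898°.
cos h₀ = −tan(+16.5°) tan(+22.898°) = -0.1251, h₀ = 1.6962 rad.
Bracket: h₀ sin ϕ sin δ + cos ϕ cos δ sin h₀ = 1.6962×0.28402×0.38910 + 0.95882×0.92120×0.99214 = 0.187451 + 0.876323 = 1.063774.
Q̄ = (S_0/π) × [bracket] = (1361/π) × 1.063774 = 460.85 W/m².
Daily total = Q̄ × 24.00 h × 3600 s/h = 460.85 × 24.00 × 3600 / 10⁶ = 39.82 MJ/m².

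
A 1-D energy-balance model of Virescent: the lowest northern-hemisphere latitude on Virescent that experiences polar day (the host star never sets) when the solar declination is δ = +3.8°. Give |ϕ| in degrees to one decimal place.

Polar day requires cos h₀ = −tan ϕ tan δ ≤ −1, i.e. tan ϕ tan δ ≥ 1.
The boundary is |tan ϕ| · |tan δ| = 1, so |ϕ| = 90° − |δ| = 90° − 3.8° = 86.2° in the northern hemisphere.

|ϕ| = 86.2°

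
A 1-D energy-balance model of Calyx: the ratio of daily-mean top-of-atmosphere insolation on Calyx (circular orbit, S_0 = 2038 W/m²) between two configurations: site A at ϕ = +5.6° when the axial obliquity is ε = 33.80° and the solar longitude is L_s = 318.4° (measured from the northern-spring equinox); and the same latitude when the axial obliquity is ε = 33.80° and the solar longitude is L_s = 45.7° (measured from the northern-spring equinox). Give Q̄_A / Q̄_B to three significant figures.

Q̄_A / Q̄_B ≈ 0.891

— Configuration A (ϕ=+5.6°):
Solar declination: sin δ = sin ε · sin L_s = sin 33.80° × sin 318.4° = -0.36934, so δ = -21.675°.
cos h₀ = −tan(+5.6°) tan(-21.675°) = 0.0390, h₀ = 1.5318 rad.
Bracket: h₀ sin ϕ sin δ + cos ϕ cos δ sin h₀ = 1.5318×0.09758×-0.36934 + 0.99523×0.92929×0.99924 = -0.055206 + 0.924154 = 0.868948.
Q̄ = (S_0/π) × [bracket] = (2038/π) × 0.868948 = 563.70 W/m².
— Configuration B (ϕ=+5.6°):
Solar declination: sin δ = sin ε · sin L_s = sin 33.80° × sin 45.7° = 0.39814, so δ = +23.462°.
cos h₀ = −tan(+5.6°) tan(+23.462°) = -0.0426, h₀ = 1.6134 rad.
Bracket: h₀ sin ϕ sin δ + cos ϕ cos δ sin h₀ = 1.6134×0.09758×0.39814 + 0.99523×0.91733×0.99909 = 0.062681 + 0.912124 = 0.974805.
Q̄ = (S_0/π) × [bracket] = (2038/π) × 0.974805 = 632.37 W/m².
Ratio Q̄_A / Q̄_B = 563.70 / 632.37 = 0.8914.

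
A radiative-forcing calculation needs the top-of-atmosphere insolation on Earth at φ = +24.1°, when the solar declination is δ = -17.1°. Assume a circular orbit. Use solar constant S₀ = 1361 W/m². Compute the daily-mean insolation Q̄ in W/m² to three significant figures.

cos H₀ = −tan(+24.1°) tan(-17.100°) = 0.1376, H₀ = 1.4327 rad.
Bracket: H₀ sin φ sin δ + cos φ cos δ sin H₀ = 1.4327×0.40833×-0.29404 + 0.91283×0.95579×0.99049 = -0.172018 + 0.864177 = 0.692159.
Q̄ = (S₀/π) × [bracket] = (1361/π) × 0.692159 = 299.9 W/m².

Q̄ ≈ 300 W/m²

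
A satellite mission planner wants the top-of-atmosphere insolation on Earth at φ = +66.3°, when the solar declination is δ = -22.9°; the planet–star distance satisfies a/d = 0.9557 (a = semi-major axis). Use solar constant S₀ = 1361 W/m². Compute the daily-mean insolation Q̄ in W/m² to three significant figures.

cos H₀ = −tan(+66.3°) tan(-22.900°) = 0.9623, H₀ = 0.2755 rad.
Bracket: H₀ sin φ sin δ + cos φ cos δ sin H₀ = 0.2755×0.91566×-0.38912 + 0.40195×0.92119×0.27202 = -0.098161 + 0.100721 = 0.002560.
Inverse-square distance factor (a/d)² = 0.9557² = 0.913362.
Q̄ = (S₀/π) × 0.913362 × [bracket] = (1361/π) × 0.913362 × 0.002560 = 1.013 W/m².

Q̄ ≈ 1.01 W/m²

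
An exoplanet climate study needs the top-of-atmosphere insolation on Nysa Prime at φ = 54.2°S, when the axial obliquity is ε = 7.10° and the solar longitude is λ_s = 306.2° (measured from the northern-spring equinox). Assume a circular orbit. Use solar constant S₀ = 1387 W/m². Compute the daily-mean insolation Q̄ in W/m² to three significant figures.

Q̄ ≈ 316 W/m²

Solar declination: sin δ = sin ε · sin λ_s = sin 7.10° × sin 306.2° = -0.09974, so δ = -5.724°.
cos H₀ = −tan(-54.2°) tan(-5.724°) = -0.1390, H₀ = 1.7102 rad.
Bracket: H₀ sin φ sin δ + cos φ cos δ sin H₀ = 1.7102×-0.81106×-0.09974 + 0.58496×0.99501×0.99029 = 0.138347 + 0.576389 = 0.714736.
Q̄ = (S₀/π) × [bracket] = (1387/π) × 0.714736 = 315.6 W/m².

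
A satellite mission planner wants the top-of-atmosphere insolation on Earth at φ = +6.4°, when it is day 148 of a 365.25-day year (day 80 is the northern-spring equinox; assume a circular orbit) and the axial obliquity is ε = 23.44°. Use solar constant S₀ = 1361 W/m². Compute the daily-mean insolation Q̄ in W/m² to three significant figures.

Q̄ ≈ 429 W/m²

Solar longitude: λ_s = 360° × (148 − 80)/365.25 = 67.023°.
sin δ = sin 23.44° × sin 67.023° = 0.36623, so δ = +21.483°.
cos H₀ = −tan(+6.4°) tan(+21.483°) = -0.0441, H₀ = 1.6150 rad.
Bracket: H₀ sin φ sin δ + cos φ cos δ sin H₀ = 1.6150×0.11147×0.36623 + 0.99377×0.93053×0.99903 = 0.065930 + 0.923836 = 0.989766.
Q̄ = (S₀/π) × [bracket] = (1361/π) × 0.989766 = 428.8 W/m².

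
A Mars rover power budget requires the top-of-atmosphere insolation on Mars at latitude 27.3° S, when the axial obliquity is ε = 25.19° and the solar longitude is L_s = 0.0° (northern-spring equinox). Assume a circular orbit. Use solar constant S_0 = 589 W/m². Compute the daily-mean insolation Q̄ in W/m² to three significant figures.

Q̄ ≈ 167 W/m²

Solar declination: sin δ = sin ε · sin L_s = sin 25.19° × sin 0.0° = 0.00000, so δ = +0.000°.
cos h₀ = −tan(-27.3°) tan(+0.000°) = 0.0000, h₀ = 1.5708 rad.
Bracket: h₀ sin ϕ sin δ + cos ϕ cos δ sin h₀ = 1.5708×-0.45865×0.00000 + 0.88862×1.00000×1.00000 = -0.000000 + 0.888620 = 0.888620.
Q̄ = (S_0/π) × [bracket] = (589/π) × 0.888620 = 166.6 W/m².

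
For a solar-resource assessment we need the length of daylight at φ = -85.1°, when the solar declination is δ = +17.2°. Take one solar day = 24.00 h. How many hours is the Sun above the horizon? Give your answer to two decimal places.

cos H₀ = −tan φ · tan δ = 3.6108 ≥ 1, so the Sun never rises (polar night) and H₀ = 0.
Daylight = 2H₀/(2π) × 24.00 h = (0.0000/π) × 24.00 = 0.00 h.

0.00 h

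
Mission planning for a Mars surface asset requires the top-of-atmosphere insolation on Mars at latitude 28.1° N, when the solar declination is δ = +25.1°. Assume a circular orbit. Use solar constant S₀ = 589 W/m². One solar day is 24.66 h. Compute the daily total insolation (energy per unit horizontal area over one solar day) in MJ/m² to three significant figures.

cos H₀ = −tan(+28.1°) tan(+25.100°) = -0.2501, H₀ = 1.8236 rad.
Bracket: H₀ sin φ sin δ + cos φ cos δ sin H₀ = 1.8236×0.47101×0.42420 + 0.88213×0.90557×0.96821 = 0.364360 + 0.773436 = 1.137796.
Q̄ = (S₀/π) × [bracket] = (589/π) × 1.137796 = 213.32 W/m².
Daily total = Q̄ × 24.66 h × 3600 s/h = 213.32 × 24.66 × 3600 / 10⁶ = 18.94 MJ/m².

18.9 MJ/m²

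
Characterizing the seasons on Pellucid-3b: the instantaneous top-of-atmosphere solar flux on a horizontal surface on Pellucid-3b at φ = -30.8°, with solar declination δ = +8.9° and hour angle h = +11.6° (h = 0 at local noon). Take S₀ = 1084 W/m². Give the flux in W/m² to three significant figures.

815 W/m²

cos θ_z = sin φ sin δ + cos φ cos δ cos h = -0.079218 + 0.831285 = 0.752067.
Flux = S₀ · cos θ_z = 1084 × 0.752067 = 815.2 W/m².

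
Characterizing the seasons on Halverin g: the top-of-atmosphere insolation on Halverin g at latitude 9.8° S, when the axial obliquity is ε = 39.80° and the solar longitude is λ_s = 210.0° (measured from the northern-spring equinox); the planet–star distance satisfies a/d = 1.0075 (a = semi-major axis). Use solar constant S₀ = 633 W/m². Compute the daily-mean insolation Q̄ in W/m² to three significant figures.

Q̄ ≈ 209 W/m²

Solar declination: sin δ = sin ε · sin λ_s = sin 39.80° × sin 210.0° = -0.32005, so δ = -18.666°.
cos H₀ = −tan(-9.8°) tan(-18.666°) = -0.0584, H₀ = 1.6292 rad.
Bracket: H₀ sin φ sin δ + cos φ cos δ sin H₀ = 1.6292×-0.17021×-0.32005 + 0.98541×0.94740×0.99830 = 0.088752 + 0.931990 = 1.020742.
Inverse-square distance factor (a/d)² = 1.0075² = 1.015056.
Q̄ = (S₀/π) × 1.015056 × [bracket] = (633/π) × 1.015056 × 1.020742 = 208.8 W/m².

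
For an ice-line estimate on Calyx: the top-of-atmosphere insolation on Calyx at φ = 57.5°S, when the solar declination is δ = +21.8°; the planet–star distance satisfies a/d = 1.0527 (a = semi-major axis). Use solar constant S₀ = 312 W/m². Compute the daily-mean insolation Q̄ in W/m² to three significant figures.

cos H₀ = −tan(-57.5°) tan(+21.800°) = 0.6278, H₀ = 0.8920 rad.
Bracket: H₀ sin φ sin δ + cos φ cos δ sin H₀ = 0.8920×-0.84339×0.37137 + 0.53730×0.92849×0.77835 = -0.279383 + 0.388301 = 0.108918.
Inverse-square distance factor (a/d)² = 1.0527² = 1.108177.
Q̄ = (S₀/π) × 1.108177 × [bracket] = (312/π) × 1.108177 × 0.108918 = 11.99 W/m².

Q̄ ≈ 12.0 W/m²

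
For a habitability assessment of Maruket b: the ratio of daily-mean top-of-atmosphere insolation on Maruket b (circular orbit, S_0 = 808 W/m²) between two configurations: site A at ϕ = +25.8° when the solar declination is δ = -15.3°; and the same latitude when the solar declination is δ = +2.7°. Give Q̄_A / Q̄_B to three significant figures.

— Configuration A (ϕ=+25.8°):
cos h₀ = −tan(+25.8°) tan(-15.300°) = 0.1322, h₀ = 1.4382 rad.
Bracket: h₀ sin ϕ sin δ + cos ϕ cos δ sin h₀ = 1.4382×0.43523×-0.26387 + 0.90032×0.96456×0.99122 = -0.165169 + 0.860788 = 0.695619.
Q̄ = (S_0/π) × [bracket] = (808/π) × 0.695619 = 178.91 W/m².
— Configuration B (ϕ=+25.8°):
cos h₀ = −tan(+25.8°) tan(+2.700°) = -0.0228, h₀ = 1.5936 rad.
Bracket: h₀ sin ϕ sin δ + cos ϕ cos δ sin h₀ = 1.5936×0.43523×0.04711 + 0.90032×0.99889×0.99974 = 0.032675 + 0.899087 = 0.931762.
Q̄ = (S_0/π) × [bracket] = (808/π) × 0.931762 = 239.64 W/m².
Ratio Q̄_A / Q̄_B = 178.91 / 239.64 = 0.7466.

Q̄_A / Q̄_B ≈ 0.747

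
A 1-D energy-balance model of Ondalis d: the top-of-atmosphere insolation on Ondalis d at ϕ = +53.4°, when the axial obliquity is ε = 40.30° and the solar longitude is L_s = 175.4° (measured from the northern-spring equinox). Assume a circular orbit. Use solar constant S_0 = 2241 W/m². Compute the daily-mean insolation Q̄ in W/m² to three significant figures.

Solar declination: sin δ = sin ε · sin L_s = sin 40.30° × sin 175.4° = 0.05187, so δ = +2.973°.
cos h₀ = −tan(+53.4°) tan(+2.973°) = -0.0699, h₀ = 1.6408 rad.
Bracket: h₀ sin ϕ sin δ + cos ϕ cos δ sin h₀ = 1.6408×0.80282×0.05187 + 0.59622×0.99865×0.99755 = 0.068327 + 0.593956 = 0.662283.
Q̄ = (S_0/π) × [bracket] = (2241/π) × 0.662283 = 472.4 W/m².

Q̄ ≈ 472 W/m²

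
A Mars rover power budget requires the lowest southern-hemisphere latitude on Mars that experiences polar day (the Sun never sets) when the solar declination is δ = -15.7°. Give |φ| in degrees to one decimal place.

Polar day requires cos H₀ = −tan φ tan δ ≤ −1, i.e. tan φ tan δ ≥ 1.
The boundary is |tan φ| · |tan δ| = 1, so |φ| = 90° − |δ| = 90° − 15.7° = 74.3° in the southern hemisphere.

|φ| = 74.3°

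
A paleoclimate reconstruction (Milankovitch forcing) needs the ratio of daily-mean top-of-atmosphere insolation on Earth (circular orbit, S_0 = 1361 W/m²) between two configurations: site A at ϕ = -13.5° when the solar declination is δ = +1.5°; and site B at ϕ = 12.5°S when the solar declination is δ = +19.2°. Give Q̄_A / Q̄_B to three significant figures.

— Configuration A (ϕ=-13.5°):
cos h₀ = −tan(-13.5°) tan(+1.500°) = 0.0063, h₀ = 1.5645 rad.
Bracket: h₀ sin ϕ sin δ + cos ϕ cos δ sin h₀ = 1.5645×-0.23345×0.02618 + 0.97237×0.99966×0.99998 = -0.009562 + 0.972020 = 0.962458.
Q̄ = (S_0/π) × [bracket] = (1361/π) × 0.962458 = 416.96 W/m².
— Configuration B (ϕ=-12.5°):
cos h₀ = −tan(-12.5°) tan(+19.200°) = 0.0772, h₀ = 1.4935 rad.
Bracket: h₀ sin ϕ sin δ + cos ϕ cos δ sin h₀ = 1.4935×-0.21644×0.32887 + 0.97630×0.94438×0.99702 = -0.106308 + 0.919251 = 0.812943.
Q̄ = (S_0/π) × [bracket] = (1361/π) × 0.812943 = 352.18 W/m².
Ratio Q̄_A / Q̄_B = 416.96 / 352.18 = 1.184.

Q̄_A / Q̄_B ≈ 1.18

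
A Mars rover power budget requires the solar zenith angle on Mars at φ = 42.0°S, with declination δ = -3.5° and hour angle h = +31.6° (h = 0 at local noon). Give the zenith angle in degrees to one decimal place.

cos θ_z = sin φ sin δ + cos φ cos δ cos h = 0.040849 + 0.631776 = 0.672625.
θ_z = arccos(0.672625) = 47.7°.

θ_z = 47.7°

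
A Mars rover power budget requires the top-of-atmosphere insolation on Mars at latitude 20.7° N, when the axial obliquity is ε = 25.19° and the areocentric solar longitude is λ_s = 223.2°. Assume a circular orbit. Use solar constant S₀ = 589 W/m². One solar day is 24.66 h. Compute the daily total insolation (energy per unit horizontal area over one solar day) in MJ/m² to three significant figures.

sin δ = sin 25.19° × sin 223.2° = -0.29136, so δ = -16.939°.
cos H₀ = −tan(+20.7°) tan(-16.939°) = 0.1151, H₀ = 1.4555 rad.
Bracket: H₀ sin φ sin δ + cos φ cos δ sin H₀ = 1.4555×0.35347×-0.29136 + 0.93544×0.95661×0.99336 = -0.149898 + 0.888909 = 0.739011.
Q̄ = (S₀/π) × [bracket] = (589/π) × 0.739011 = 138.55 W/m².
Daily total = Q̄ × 24.66 h × 3600 s/h = 138.55 × 24.66 × 3600 / 10⁶ = 12.30 MJ/m².

12.3 MJ/m²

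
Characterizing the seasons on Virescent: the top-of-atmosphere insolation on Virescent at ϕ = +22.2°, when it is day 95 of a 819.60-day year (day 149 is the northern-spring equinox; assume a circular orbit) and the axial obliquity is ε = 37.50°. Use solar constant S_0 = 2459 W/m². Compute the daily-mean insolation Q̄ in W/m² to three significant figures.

Solar longitude: L_s = 360° × (95 − 149)/819.60 = -23.719°, i.e. -23.719° + 360° = 336.281°.
sin δ = sin 37.50° × sin 336.281° = -0.24487, so δ = -14.174°.
cos h₀ = −tan(+22.2°) tan(-14.174°) = 0.1031, h₀ = 1.4675 rad.
Bracket: h₀ sin ϕ sin δ + cos ϕ cos δ sin h₀ = 1.4675×0.37784×-0.24487 + 0.92587×0.96955×0.99467 = -0.135776 + 0.892893 = 0.757117.
Q̄ = (S_0/π) × [bracket] = (2459/π) × 0.757117 = 592.6 W/m².

Q̄ ≈ 593 W/m²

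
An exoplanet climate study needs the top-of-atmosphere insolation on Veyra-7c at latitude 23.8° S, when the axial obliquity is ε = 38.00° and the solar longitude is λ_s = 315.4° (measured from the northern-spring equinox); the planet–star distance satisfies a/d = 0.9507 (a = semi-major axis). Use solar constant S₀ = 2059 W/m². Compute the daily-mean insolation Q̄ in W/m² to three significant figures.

Q̄ ≈ 662 W/m²

Solar declination: sin δ = sin ε · sin λ_s = sin 38.00° × sin 315.4° = -0.43229, so δ = -25.613°.
cos H₀ = −tan(-23.8°) tan(-25.613°) = -0.2114, H₀ = 1.7838 rad.
Bracket: H₀ sin φ sin δ + cos φ cos δ sin H₀ = 1.7838×-0.40355×-0.43229 + 0.91496×0.90174×0.97739 = 0.311185 + 0.806402 = 1.117587.
Inverse-square distance factor (a/d)² = 0.9507² = 0.903830.
Q̄ = (S₀/π) × 0.903830 × [bracket] = (2059/π) × 0.903830 × 1.117587 = 662.0 W/m².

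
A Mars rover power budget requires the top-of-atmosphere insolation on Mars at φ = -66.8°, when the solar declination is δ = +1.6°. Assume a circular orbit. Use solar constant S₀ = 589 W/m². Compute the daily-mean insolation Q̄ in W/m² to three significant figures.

cos H₀ = −tan(-66.8°) tan(+1.600°) = 0.0652, H₀ = 1.5056 rad.
Bracket: H₀ sin φ sin δ + cos φ cos δ sin H₀ = 1.5056×-0.91914×0.02792 + 0.39394×0.99961×0.99787 = -0.038637 + 0.392948 = 0.354311.
Q̄ = (S₀/π) × [bracket] = (589/π) × 0.354311 = 66.43 W/m².

Q̄ ≈ 66.4 W/m²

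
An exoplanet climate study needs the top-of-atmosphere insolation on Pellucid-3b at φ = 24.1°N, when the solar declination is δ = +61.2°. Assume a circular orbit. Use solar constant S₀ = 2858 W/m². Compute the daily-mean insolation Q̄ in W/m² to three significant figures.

cos H₀ = −tan(+24.1°) tan(+61.200°) = -0.8137, H₀ = 2.5212 rad.
Bracket: H₀ sin φ sin δ + cos φ cos δ sin H₀ = 2.5212×0.40833×0.87631 + 0.91283×0.48175×0.58132 = 0.902145 + 0.255639 = 1.157784.
Q̄ = (S₀/π) × [bracket] = (2858/π) × 1.157784 = 1053 W/m².

Q̄ ≈ 1.05e+03 W/m²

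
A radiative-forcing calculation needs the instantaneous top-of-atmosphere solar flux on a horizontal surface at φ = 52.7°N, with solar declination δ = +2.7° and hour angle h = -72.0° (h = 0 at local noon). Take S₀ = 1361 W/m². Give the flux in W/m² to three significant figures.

cos θ_z = sin φ sin δ + cos φ cos δ cos h = 0.037472 + 0.187053 = 0.224525.
Flux = S₀ · cos θ_z = 1361 × 0.224525 = 305.6 W/m².

306 W/m²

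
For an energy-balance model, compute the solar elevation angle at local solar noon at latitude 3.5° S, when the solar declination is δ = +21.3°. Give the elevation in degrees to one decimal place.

65.2°

At local noon the hour angle is zero, so the zenith angle equals |φ − δ| = |-3.5° − (+21.300°)| = 24.800°.
Elevation = 90° − 24.800° = 65.2°.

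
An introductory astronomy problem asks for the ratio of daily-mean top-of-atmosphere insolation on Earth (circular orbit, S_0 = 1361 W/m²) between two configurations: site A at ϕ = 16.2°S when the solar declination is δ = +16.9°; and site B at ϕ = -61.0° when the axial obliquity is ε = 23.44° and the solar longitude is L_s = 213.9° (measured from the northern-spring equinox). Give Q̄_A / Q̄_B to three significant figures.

Q̄_A / Q̄_B ≈ 0.972

— Configuration A (ϕ=-16.2°):
cos h₀ = −tan(-16.2°) tan(+16.900°) = 0.0883, h₀ = 1.4824 rad.
Bracket: h₀ sin ϕ sin δ + cos ϕ cos δ sin h₀ = 1.4824×-0.27899×0.29070 + 0.96029×0.95681×0.99610 = -0.120226 + 0.915232 = 0.795006.
Q̄ = (S_0/π) × [bracket] = (1361/π) × 0.795006 = 344.41 W/m².
— Configuration B (ϕ=-61.0°):
Solar declination: sin δ = sin ε · sin L_s = sin 23.44° × sin 213.9° = -0.22186, so δ = -12.819°.
cos h₀ = −tan(-61.0°) tan(-12.819°) = -0.4105, h₀ = 1.9938 rad.
Bracket: h₀ sin ϕ sin δ + cos ϕ cos δ sin h₀ = 1.9938×-0.87462×-0.22186 + 0.48481×0.97508×0.91187 = 0.386883 + 0.431067 = 0.817950.
Q̄ = (S_0/π) × [bracket] = (1361/π) × 0.817950 = 354.35 W/m².
Ratio Q̄_A / Q̄_B = 344.41 / 354.35 = 0.9719.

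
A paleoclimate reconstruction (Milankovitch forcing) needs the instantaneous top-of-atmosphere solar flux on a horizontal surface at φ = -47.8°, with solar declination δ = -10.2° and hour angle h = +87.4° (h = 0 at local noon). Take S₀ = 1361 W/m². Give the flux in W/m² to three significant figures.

219 W/m²

cos θ_z = sin φ sin δ + cos φ cos δ cos h = 0.131185 + 0.029990 = 0.161175.
Flux = S₀ · cos θ_z = 1361 × 0.161175 = 219.4 W/m².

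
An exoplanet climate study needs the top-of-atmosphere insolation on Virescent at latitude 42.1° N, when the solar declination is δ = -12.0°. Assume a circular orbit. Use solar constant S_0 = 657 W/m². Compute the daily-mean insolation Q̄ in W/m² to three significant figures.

Q̄ ≈ 109 W/m²

cos h₀ = −tan(+42.1°) tan(-12.000°) = 0.1921, h₀ = 1.3775 rad.
Bracket: h₀ sin ϕ sin δ + cos ϕ cos δ sin h₀ = 1.3775×0.67043×-0.20791 + 0.74198×0.97815×0.98138 = -0.192008 + 0.712254 = 0.520246.
Q̄ = (S_0/π) × [bracket] = (657/π) × 0.520246 = 108.8 W/m².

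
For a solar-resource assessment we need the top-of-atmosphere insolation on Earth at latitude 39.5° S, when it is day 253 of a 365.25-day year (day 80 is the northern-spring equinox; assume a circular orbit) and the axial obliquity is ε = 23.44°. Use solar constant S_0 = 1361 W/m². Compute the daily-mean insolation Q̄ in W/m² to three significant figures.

Q̄ ≈ 306 W/m²

Solar longitude: L_s = 360° × (253 − 80)/365.25 = 170.513°.
sin δ = sin 23.44° × sin 170.513° = 0.06556, so δ = +3.759°.
cos h₀ = −tan(-39.5°) tan(+3.759°) = 0.0542, h₀ = 1.5166 rad.
Bracket: h₀ sin ϕ sin δ + cos ϕ cos δ sin h₀ = 1.5166×-0.63608×0.06556 + 0.77162×0.99785×0.99853 = -0.063244 + 0.768829 = 0.705585.
Q̄ = (S_0/π) × [bracket] = (1361/π) × 0.705585 = 305.7 W/m².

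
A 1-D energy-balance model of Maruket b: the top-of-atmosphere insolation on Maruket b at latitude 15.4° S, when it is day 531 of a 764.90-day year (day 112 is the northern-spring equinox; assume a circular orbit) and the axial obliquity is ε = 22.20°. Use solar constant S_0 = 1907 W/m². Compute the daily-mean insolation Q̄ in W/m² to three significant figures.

Solar longitude: L_s = 360° × (531 − 112)/764.90 = 197.202°.
sin δ = sin 22.20° × sin 197.202° = -0.11174, so δ = -6.416°.
cos h₀ = −tan(-15.4°) tan(-6.416°) = -0.0310, h₀ = 1.6018 rad.
Bracket: h₀ sin ϕ sin δ + cos ϕ cos δ sin h₀ = 1.6018×-0.26556×-0.11174 + 0.96410×0.99374×0.99952 = 0.047531 + 0.957605 = 1.005136.
Q̄ = (S_0/π) × [bracket] = (1907/π) × 1.005136 = 610.1 W/m².

Q̄ ≈ 610 W/m²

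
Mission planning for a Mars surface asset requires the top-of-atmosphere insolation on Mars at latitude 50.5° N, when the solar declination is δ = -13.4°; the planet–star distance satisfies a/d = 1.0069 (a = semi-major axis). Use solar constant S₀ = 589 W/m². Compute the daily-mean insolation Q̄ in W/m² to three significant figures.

cos H₀ = −tan(+50.5°) tan(-13.400°) = 0.2890, H₀ = 1.2776 rad.
Bracket: H₀ sin φ sin δ + cos φ cos δ sin H₀ = 1.2776×0.77162×-0.23175 + 0.63608×0.97278×0.95733 = -0.228464 + 0.592363 = 0.363899.
Inverse-square distance factor (a/d)² = 1.0069² = 1.013848.
Q̄ = (S₀/π) × 1.013848 × [bracket] = (589/π) × 1.013848 × 0.363899 = 69.17 W/m².

Q̄ ≈ 69.2 W/m²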